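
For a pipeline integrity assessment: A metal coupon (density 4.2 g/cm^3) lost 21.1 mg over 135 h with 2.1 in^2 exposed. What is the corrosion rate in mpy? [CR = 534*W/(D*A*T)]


Apply the mpy weight-loss relation: CR = 534 * W / (D * A * T)
Numerator: 534 * 21.1 = 11267.4
Denominator: 4.2 * 2.1 * 135 = 1190.7
CR = 11267.4 / 1190.7 = 9.463 mpy

9.463 mpy


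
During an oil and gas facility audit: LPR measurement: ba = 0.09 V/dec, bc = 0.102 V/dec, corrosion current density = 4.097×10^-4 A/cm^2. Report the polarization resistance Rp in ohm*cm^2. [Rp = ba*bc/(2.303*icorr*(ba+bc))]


Apply the Stern-Geary equation: Rp = ba*bc / (2.303*icorr*(ba+bc))
ba*bc = 0.09*0.102 = 0.00918
ba+bc = 0.192; 2.303*icorr*(ba+bc) = 2.303*4.097×10^-4*0.192 = 1.8115951×10^-4
Rp = 0.00918 / 1.8115951×10^-4 = 50.67 ohm*cm^2

50.67 ohm*cm^2


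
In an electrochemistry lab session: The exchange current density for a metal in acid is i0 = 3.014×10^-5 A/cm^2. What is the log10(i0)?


i0 = 3.014×10^-5 A/cm^2
log10(i0) = -4.521

-4.521


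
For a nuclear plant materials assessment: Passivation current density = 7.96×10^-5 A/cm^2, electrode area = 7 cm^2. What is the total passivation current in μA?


I = i_pass * A, then convert A → μA (×10^6)
I = 7.96×10^-5 * 7 * 10^6 = 557.2 μA

557.2 μA


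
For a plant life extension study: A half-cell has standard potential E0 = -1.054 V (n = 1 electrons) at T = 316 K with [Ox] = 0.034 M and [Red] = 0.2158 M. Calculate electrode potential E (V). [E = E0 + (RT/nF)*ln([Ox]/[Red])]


Apply the Nernst equation: E = E0 + (RT/nF)*ln([Ox]/[Red])
Step 1: RT/nF = 8.314*316/(1*96485) = 0.02722935 V
Step 2: [Ox]/[Red] = 0.034/0.2158 = 0.157553
Step 3: ln(0.157553) = -1.847993
Step 4: correction = 0.02722935 * -1.847993 = -0.0503 V
E = -1.054 + -0.0503 = -1.1043 V

-1.1043 V


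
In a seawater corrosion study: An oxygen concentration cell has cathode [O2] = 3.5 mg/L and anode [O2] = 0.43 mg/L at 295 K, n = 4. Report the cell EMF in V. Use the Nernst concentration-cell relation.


Apply the Nernst concentration-cell relation: E = (RT/nF)*ln(C_cathode/C_anode)
RT/nF = 8.314*295/(4*96485) = 0.00635495 V
ln(3.5/0.43) = 2.09673
E = 0.00635495 * 2.09673 = 0.01332 V

0.01332 V


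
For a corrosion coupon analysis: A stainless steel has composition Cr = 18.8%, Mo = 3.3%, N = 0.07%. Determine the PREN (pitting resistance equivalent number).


Apply the PREN formula: PREN = Cr + 3.3*Mo + 16*N
PREN = 18.8 + 3.3*3.3 + 16*0.07
PREN = 18.8 + 10.89 + 1.12 = 30.81

30.81


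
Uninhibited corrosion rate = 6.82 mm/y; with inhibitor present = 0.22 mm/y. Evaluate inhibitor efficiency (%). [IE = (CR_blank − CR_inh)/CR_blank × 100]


Apply the inhibitor-efficiency definition: IE = (CR_blank − CR_inh)/CR_blank × 100
IE = (6.82 − 0.22) / 6.82 × 100
IE = 6.6 / 6.82 × 100 = 96.8 %

96.8 %


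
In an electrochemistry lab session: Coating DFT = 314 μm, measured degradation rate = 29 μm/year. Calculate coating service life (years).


Service life = thickness / degradation rate
Life = 314 / 29 = 10.8 years

10.8 years


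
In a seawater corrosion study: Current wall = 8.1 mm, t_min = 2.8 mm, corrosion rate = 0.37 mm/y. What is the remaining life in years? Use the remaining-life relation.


Apply the remaining-life relation: RL = (t_current − t_min) / CR
RL = (8.1 − 2.8) / 0.37 = 5.3 / 0.37 = 14.3 years

14.3 years


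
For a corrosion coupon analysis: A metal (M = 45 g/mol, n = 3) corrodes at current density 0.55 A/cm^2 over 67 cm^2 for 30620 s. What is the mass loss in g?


Apply Faraday's law: m = i*A*t*M / (n*F)
Total charge passed Q = i*A*t = 0.55*67*30620 = 1128347 C
m = Q*M/(n*F) = 1128347*45/(3*96485) = 175.41799 g

175.41799 g


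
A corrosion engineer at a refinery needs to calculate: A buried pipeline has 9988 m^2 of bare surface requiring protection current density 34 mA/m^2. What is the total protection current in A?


I = area * current density, then convert mA → A (÷1000)
I = 9988 * 34 / 1000 = 339.59 A

339.59 A


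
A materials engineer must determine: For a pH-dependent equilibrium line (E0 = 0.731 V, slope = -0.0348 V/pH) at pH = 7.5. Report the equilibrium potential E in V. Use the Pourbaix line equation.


Apply the Pourbaix line equation: E = E0 + slope*pH
E = 0.731 + (-0.0348)*7.5 = 0.731 + (-0.261) = 0.47 V
Rounded to 4 decimal places: E = 0.4700 V

0.4700 V


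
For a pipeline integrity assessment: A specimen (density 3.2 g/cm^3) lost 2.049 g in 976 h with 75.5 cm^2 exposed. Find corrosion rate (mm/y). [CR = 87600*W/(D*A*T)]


Apply the mm/y weight-loss relation: CR = 87600 * W / (D * A * T)
Numerator: 87600 * 2.049 = 179492.4
Denominator: 3.2 * 75.5 * 976 = 235801.6
CR = 179492.4 / 235801.6 = 0.761201 mm/y

0.761201 mm/y


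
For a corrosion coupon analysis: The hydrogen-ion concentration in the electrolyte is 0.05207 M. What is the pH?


pH = −log10[H+]
pH = −log10(0.05207) = 1.28

1.28


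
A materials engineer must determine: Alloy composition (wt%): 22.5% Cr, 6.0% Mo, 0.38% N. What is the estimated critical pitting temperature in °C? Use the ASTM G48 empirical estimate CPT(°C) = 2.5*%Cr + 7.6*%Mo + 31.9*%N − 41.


Apply the ASTM G48 empirical CPT estimate: CPT(°C) = 2.5*%Cr + 7.6*%Mo + 31.9*%N − 41
2.5*22.5 = 56.25; 7.6*6.0 = 45.6; 31.9*0.38 = 12.122
CPT = 56.25 + 45.6 + 12.122 − 41 = 72.972 °C
Rounded to 0.1 °C: CPT ≈ 73.0 °C

73.0 °C


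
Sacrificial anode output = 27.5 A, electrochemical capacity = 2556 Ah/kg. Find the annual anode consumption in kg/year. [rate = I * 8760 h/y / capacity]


Annual consumption = current * hours per year / capacity
Rate = 27.5 * 8760 / 2556 = 94.2 kg/year

94.2 kg/year


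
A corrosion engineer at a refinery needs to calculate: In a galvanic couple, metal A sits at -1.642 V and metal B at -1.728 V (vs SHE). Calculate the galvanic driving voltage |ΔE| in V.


Driving voltage is the absolute potential difference.
|ΔE| = |-1.642 − (-1.728)| = 0.086 V

0.086 V


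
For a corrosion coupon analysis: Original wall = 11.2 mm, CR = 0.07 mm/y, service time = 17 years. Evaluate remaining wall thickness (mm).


Remaining wall = original − CR × time
t = 11.2 − 0.07*17 = 11.2 − 1.19 = 10.01 mm

10.01 mm


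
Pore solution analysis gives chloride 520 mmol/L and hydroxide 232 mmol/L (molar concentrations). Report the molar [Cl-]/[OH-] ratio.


Threshold parameter = [Cl-] / [OH-] (molar basis; both in mmol/L, so units cancel)
Ratio = 520 / 232 = 2.24

2.24


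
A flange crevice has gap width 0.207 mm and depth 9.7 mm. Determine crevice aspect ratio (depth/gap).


Aspect ratio = depth / gap
Ratio = 9.7 / 0.207 = 46.9

46.9


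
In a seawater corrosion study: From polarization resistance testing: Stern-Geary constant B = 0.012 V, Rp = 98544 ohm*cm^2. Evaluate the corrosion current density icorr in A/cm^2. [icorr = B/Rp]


Apply the Stern-Geary relation: icorr = B / Rp
icorr = 0.012 / 98544 = 1.218×10^-7 A/cm^2

1.218×10^-7 A/cm^2


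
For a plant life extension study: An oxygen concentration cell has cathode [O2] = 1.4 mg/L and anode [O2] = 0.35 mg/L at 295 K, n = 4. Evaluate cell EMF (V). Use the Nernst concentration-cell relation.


Apply the Nernst concentration-cell relation: E = (RT/nF)*ln(C_cathode/C_anode)
RT/nF = 8.314*295/(4*96485) = 0.00635495 V
ln(1.4/0.35) = 1.38629
E = 0.00635495 * 1.38629 = 0.00881 V

0.00881 V


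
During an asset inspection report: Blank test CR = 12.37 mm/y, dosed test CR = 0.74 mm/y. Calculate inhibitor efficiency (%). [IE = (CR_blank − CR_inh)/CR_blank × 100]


Apply the inhibitor-efficiency definition: IE = (CR_blank − CR_inh)/CR_blank × 100
IE = (12.37 − 0.74) / 12.37 × 100
IE = 11.63 / 12.37 × 100 = 94.0 %

94.0 %


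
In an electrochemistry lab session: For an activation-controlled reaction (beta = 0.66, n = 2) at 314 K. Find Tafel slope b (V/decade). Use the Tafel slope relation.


Apply the Tafel slope relation: b = 2.303*R*T/(beta*n*F)
Numerator: 2.303 * 8.314 * 314 = 6012.2
Denominator: 0.66 * 2 * 96485 = 127360.2
b = 6012.2 / 127360.2 = 0.0472 V/decade

0.0472 V/decade


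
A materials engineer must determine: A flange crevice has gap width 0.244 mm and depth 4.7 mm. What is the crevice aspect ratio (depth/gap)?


Aspect ratio = depth / gap
Ratio = 4.7 / 0.244 = 19.3

19.3


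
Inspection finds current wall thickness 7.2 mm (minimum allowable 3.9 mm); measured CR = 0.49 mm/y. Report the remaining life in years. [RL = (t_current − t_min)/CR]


Apply the remaining-life relation: RL = (t_current − t_min) / CR
RL = (7.2 − 3.9) / 0.49 = 3.3 / 0.49 = 6.7 years

6.7 years


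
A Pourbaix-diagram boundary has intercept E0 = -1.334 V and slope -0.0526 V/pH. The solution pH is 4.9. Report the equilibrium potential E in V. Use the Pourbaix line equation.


Apply the Pourbaix line equation: E = E0 + slope*pH
E = -1.334 + (-0.0526)*4.9 = -1.334 + (-0.25774) = -1.59174 V
Rounded to 4 decimal places: E = -1.5917 V

-1.5917 V


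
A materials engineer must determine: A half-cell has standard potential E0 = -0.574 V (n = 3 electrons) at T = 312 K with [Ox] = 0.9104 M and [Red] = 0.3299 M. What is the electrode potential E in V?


Apply the Nernst equation: E = E0 + (RT/nF)*ln([Ox]/[Red])
Step 1: RT/nF = 8.314*312/(3*96485) = 0.00896156 V
Step 2: [Ox]/[Red] = 0.9104/0.3299 = 2.759624
Step 3: ln(2.759624) = 1.015094
Step 4: correction = 0.00896156 * 1.015094 = 0.0091 V
E = -0.574 + 0.0091 = -0.5649 V

-0.5649 V


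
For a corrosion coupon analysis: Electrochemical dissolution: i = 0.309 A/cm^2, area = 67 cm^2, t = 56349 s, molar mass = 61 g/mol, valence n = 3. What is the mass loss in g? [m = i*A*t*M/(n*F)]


Apply Faraday's law: m = i*A*t*M / (n*F)
Total charge passed Q = i*A*t = 0.309*67*56349 = 1166593.347 C
m = Q*M/(n*F) = 1166593.347*61/(3*96485) = 245.8489 g

245.8489 g


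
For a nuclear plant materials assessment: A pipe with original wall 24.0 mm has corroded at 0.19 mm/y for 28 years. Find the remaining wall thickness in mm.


Remaining wall = original − CR × time
t = 24.0 − 0.19*28 = 24.0 − 5.32 = 18.68 mm

18.68 mm


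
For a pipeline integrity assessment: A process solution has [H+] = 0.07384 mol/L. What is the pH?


pH = −log10[H+]
pH = −log10(0.07384) = 1.13

1.13


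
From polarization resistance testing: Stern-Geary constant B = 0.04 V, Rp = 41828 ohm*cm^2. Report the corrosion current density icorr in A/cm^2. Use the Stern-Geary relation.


Apply the Stern-Geary relation: icorr = B / Rp
icorr = 0.04 / 41828 = 9.563×10^-7 A/cm^2

9.563×10^-7 A/cm^2


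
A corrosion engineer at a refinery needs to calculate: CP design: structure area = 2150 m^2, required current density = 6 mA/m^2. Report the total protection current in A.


I = area * current density, then convert mA → A (÷1000)
I = 2150 * 6 / 1000 = 12.9 A

12.9 A


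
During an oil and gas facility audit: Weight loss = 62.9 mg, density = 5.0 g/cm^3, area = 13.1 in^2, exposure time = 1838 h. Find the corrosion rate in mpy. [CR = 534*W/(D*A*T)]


Apply the mpy weight-loss relation: CR = 534 * W / (D * A * T)
Numerator: 534 * 62.9 = 33588.6
Denominator: 5.0 * 13.1 * 1838 = 120389.0
CR = 33588.6 / 120389.0 = 0.279 mpy

0.279 mpy


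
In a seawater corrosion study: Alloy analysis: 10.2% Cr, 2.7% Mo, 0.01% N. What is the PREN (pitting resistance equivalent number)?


Apply the PREN formula: PREN = Cr + 3.3*Mo + 16*N
PREN = 10.2 + 3.3*2.7 + 16*0.01
PREN = 10.2 + 8.91 + 0.16 = 19.27

19.27


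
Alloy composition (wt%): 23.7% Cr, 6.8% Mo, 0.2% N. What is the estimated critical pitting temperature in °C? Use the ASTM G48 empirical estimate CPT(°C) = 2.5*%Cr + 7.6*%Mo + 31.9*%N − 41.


Apply the ASTM G48 empirical CPT estimate: CPT(°C) = 2.5*%Cr + 7.6*%Mo + 31.9*%N − 41
2.5*23.7 = 59.25; 7.6*6.8 = 51.68; 31.9*0.2 = 6.38
CPT = 59.25 + 51.68 + 6.38 − 41 = 76.31 °C
Rounded to 0.1 °C: CPT ≈ 76.3 °C

76.3 °C


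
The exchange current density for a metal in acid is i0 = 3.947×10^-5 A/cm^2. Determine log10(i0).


i0 = 3.947×10^-5 A/cm^2
log10(i0) = -4.404

-4.404


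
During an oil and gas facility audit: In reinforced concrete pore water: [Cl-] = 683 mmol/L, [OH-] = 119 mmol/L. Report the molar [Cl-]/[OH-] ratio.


Threshold parameter = [Cl-] / [OH-] (molar basis; both in mmol/L, so units cancel)
Ratio = 683 / 119 = 5.74

5.74


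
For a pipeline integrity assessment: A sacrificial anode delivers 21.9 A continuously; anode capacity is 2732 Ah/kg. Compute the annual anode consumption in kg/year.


Annual consumption = current * hours per year / capacity
Rate = 21.9 * 8760 / 2732 = 70.2 kg/year

70.2 kg/year


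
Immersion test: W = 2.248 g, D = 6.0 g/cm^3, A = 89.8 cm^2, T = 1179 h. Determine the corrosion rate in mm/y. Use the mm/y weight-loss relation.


Apply the mm/y weight-loss relation: CR = 87600 * W / (D * A * T)
Numerator: 87600 * 2.248 = 196924.8
Denominator: 6.0 * 89.8 * 1179 = 635245.2
CR = 196924.8 / 635245.2 = 0.31 mm/y

0.31 mm/y


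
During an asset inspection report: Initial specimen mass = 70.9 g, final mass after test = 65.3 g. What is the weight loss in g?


Weight loss = initial − final
WL = 70.9 − 65.3 = 5.6 g

5.6 g


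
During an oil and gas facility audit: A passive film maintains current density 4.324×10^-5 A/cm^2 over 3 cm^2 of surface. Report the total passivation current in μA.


I = i_pass * A, then convert A → μA (×10^6)
I = 4.324×10^-5 * 3 * 10^6 = 129.72 μA

129.72 μA


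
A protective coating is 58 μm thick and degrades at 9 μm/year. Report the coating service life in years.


Service life = thickness / degradation rate
Life = 58 / 9 = 6.4 years

6.4 years


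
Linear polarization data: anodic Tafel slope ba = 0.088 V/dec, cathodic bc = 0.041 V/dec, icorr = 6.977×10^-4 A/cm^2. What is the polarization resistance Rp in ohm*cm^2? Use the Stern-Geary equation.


Apply the Stern-Geary equation: Rp = ba*bc / (2.303*icorr*(ba+bc))
ba*bc = 0.088*0.041 = 0.003608
ba+bc = 0.129; 2.303*icorr*(ba+bc) = 2.303*6.977×10^-4*0.129 = 2.072776×10^-4
Rp = 0.003608 / 2.072776×10^-4 = 17.4 ohm*cm^2

17.4 ohm*cm^2


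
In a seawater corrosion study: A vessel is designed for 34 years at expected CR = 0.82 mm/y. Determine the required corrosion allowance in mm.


Corrosion allowance = CR × design life
CA = 0.82 * 34 = 27.88 mm

27.88 mm


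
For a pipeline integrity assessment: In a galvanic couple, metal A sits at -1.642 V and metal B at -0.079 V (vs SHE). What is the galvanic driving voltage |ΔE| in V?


Driving voltage is the absolute potential difference.
|ΔE| = |-1.642 − (-0.079)| = 1.563 V

1.563 V


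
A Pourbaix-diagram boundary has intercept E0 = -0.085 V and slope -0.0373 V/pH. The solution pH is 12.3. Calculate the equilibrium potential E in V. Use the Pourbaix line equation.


Apply the Pourbaix line equation: E = E0 + slope*pH
E = -0.085 + (-0.0373)*12.3 = -0.085 + (-0.45879) = -0.54379 V
Rounded to 4 decimal places: E = -0.5438 V

-0.5438 V


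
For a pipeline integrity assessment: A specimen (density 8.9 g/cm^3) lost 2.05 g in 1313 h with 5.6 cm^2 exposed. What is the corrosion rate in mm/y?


Apply the mm/y weight-loss relation: CR = 87600 * W / (D * A * T)
Numerator: 87600 * 2.05 = 179580.0
Denominator: 8.9 * 5.6 * 1313 = 65439.92
CR = 179580.0 / 65439.92 = 2.7442 mm/y

2.7442 mm/y


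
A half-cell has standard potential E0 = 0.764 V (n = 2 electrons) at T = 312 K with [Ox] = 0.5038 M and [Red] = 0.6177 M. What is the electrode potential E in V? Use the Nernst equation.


Apply the Nernst equation: E = E0 + (RT/nF)*ln([Ox]/[Red])
Step 1: RT/nF = 8.314*312/(2*96485) = 0.01344234 V
Step 2: [Ox]/[Red] = 0.5038/0.6177 = 0.815606
Step 3: ln(0.815606) = -0.203824
Step 4: correction = 0.01344234 * -0.203824 = -0.003 V
E = 0.764 + -0.003 = 0.761 V

0.761 V


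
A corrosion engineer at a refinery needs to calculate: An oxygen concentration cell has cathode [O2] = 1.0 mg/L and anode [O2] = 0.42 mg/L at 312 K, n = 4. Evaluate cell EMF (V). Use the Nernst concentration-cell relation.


Apply the Nernst concentration-cell relation: E = (RT/nF)*ln(C_cathode/C_anode)
RT/nF = 8.314*312/(4*96485) = 0.00672117 V
ln(1.0/0.42) = 0.8675
E = 0.00672117 * 0.8675 = 0.00583 V

0.00583 V


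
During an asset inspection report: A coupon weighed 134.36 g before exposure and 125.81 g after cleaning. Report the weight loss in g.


Weight loss = initial − final
WL = 134.36 − 125.81 = 8.55 g

8.55 g


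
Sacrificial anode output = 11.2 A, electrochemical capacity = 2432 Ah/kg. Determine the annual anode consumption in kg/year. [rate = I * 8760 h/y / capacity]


Annual consumption = current * hours per year / capacity
Rate = 11.2 * 8760 / 2432 = 40.3 kg/year

40.3 kg/year


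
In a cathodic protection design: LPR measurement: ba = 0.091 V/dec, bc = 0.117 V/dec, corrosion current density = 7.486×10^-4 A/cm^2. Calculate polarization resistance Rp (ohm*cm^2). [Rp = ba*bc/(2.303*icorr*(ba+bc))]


Apply the Stern-Geary equation: Rp = ba*bc / (2.303*icorr*(ba+bc))
ba*bc = 0.091*0.117 = 0.010647
ba+bc = 0.208; 2.303*icorr*(ba+bc) = 2.303*7.486×10^-4*0.208 = 3.5859737×10^-4
Rp = 0.010647 / 3.5859737×10^-4 = 29.69 ohm*cm^2

29.69 ohm*cm^2


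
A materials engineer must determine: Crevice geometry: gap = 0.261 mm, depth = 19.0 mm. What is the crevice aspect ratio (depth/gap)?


Aspect ratio = depth / gap
Ratio = 19.0 / 0.261 = 72.8

72.8


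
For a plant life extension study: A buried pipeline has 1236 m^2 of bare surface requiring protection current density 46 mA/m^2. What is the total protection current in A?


I = area * current density, then convert mA → A (÷1000)
I = 1236 * 46 / 1000 = 56.86 A

56.86 A


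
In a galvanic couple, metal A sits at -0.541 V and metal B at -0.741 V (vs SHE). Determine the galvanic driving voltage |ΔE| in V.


Driving voltage is the absolute potential difference.
|ΔE| = |-0.541 − (-0.741)| = 0.2 V

0.2 V


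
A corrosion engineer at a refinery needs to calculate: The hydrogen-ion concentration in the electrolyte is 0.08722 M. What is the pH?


pH = −log10[H+]
pH = −log10(0.08722) = 1.06

1.06


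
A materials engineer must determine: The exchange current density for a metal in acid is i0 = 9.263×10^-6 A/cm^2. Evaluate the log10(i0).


i0 = 9.263×10^-6 A/cm^2
log10(i0) = -5.033

-5.033


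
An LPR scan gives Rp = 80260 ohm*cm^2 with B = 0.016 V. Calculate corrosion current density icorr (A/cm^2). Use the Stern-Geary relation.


Apply the Stern-Geary relation: icorr = B / Rp
icorr = 0.016 / 80260 = 1.994×10^-7 A/cm^2

1.994×10^-7 A/cm^2


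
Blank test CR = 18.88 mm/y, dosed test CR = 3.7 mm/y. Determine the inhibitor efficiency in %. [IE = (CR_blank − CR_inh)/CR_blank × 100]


Apply the inhibitor-efficiency definition: IE = (CR_blank − CR_inh)/CR_blank × 100
IE = (18.88 − 3.7) / 18.88 × 100
IE = 15.18 / 18.88 × 100 = 80.4 %

80.4 %


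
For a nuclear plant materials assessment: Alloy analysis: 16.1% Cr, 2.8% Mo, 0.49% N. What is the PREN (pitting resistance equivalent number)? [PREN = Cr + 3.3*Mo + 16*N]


Apply the PREN formula: PREN = Cr + 3.3*Mo + 16*N
PREN = 16.1 + 3.3*2.8 + 16*0.49
PREN = 16.1 + 9.24 + 7.84 = 33.18

33.18


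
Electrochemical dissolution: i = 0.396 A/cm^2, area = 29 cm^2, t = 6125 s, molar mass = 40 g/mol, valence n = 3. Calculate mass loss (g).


Apply Faraday's law: m = i*A*t*M / (n*F)
Total charge passed Q = i*A*t = 0.396*29*6125 = 70339.5 C
m = Q*M/(n*F) = 70339.5*40/(3*96485) = 9.72027 g

9.72027 g


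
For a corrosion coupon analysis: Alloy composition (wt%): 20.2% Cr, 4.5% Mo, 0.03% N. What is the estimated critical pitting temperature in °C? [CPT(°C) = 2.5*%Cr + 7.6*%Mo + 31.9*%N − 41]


Apply the ASTM G48 empirical CPT estimate: CPT(°C) = 2.5*%Cr + 7.6*%Mo + 31.9*%N − 41
2.5*20.2 = 50.5; 7.6*4.5 = 34.2; 31.9*0.03 = 0.957
CPT = 50.5 + 34.2 + 0.957 − 41 = 44.657 °C
Rounded to 0.1 °C: CPT ≈ 44.7 °C

44.7 °C


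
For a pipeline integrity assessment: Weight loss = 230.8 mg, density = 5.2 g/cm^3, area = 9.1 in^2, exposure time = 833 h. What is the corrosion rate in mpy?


Apply the mpy weight-loss relation: CR = 534 * W / (D * A * T)
Numerator: 534 * 230.8 = 123247.2
Denominator: 5.2 * 9.1 * 833 = 39417.56
CR = 123247.2 / 39417.56 = 3.127 mpy

3.127 mpy


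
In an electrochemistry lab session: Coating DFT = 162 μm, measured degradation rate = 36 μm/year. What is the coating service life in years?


Service life = thickness / degradation rate
Life = 162 / 36 = 4.5 years

4.5 years


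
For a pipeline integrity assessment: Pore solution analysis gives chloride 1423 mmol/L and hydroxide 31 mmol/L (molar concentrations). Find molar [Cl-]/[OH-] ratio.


Threshold parameter = [Cl-] / [OH-] (molar basis; both in mmol/L, so units cancel)
Ratio = 1423 / 31 = 45.9

45.9


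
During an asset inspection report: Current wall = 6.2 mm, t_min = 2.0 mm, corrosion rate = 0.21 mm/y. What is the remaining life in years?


Apply the remaining-life relation: RL = (t_current − t_min) / CR
RL = (6.2 − 2.0) / 0.21 = 4.2 / 0.21 = 20.0 years

20.0 years


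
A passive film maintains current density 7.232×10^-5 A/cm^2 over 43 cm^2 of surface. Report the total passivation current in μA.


I = i_pass * A, then convert A → μA (×10^6)
I = 7.232×10^-5 * 43 * 10^6 = 3109.76 μA

3109.76 μA


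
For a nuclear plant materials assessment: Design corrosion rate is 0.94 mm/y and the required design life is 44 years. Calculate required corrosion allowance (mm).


Corrosion allowance = CR × design life
CA = 0.94 * 44 = 41.36 mm

41.36 mm


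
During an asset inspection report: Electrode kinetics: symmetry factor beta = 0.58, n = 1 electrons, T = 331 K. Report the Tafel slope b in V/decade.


Apply the Tafel slope relation: b = 2.303*R*T/(beta*n*F)
Numerator: 2.303 * 8.314 * 331 = 6337.7
Denominator: 0.58 * 1 * 96485 = 55961.3
b = 6337.7 / 55961.3 = 0.113 V/decade

0.113 V/decade


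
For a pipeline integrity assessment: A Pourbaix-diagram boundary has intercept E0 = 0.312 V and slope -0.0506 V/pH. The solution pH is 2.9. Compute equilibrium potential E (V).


Apply the Pourbaix line equation: E = E0 + slope*pH
E = 0.312 + (-0.0506)*2.9 = 0.312 + (-0.14674) = 0.16526 V
Rounded to 4 decimal places: E = 0.1653 V

0.1653 V


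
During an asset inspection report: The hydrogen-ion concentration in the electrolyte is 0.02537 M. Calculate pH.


pH = −log10[H+]
pH = −log10(0.02537) = 1.6

1.6


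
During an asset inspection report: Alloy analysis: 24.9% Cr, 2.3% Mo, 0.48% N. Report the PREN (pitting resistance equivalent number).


Apply the PREN formula: PREN = Cr + 3.3*Mo + 16*N
PREN = 24.9 + 3.3*2.3 + 16*0.48
PREN = 24.9 + 7.59 + 7.68 = 40.17

40.17


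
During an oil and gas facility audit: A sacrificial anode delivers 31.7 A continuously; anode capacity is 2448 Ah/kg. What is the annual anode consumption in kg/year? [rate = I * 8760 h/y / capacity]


Annual consumption = current * hours per year / capacity
Rate = 31.7 * 8760 / 2448 = 113.4 kg/year

113.4 kg/year


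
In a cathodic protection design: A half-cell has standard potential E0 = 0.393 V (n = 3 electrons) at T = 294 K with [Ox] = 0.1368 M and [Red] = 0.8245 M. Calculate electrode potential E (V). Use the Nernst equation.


Apply the Nernst equation: E = E0 + (RT/nF)*ln([Ox]/[Red])
Step 1: RT/nF = 8.314*294/(3*96485) = 0.00844455 V
Step 2: [Ox]/[Red] = 0.1368/0.8245 = 0.165919
Step 3: ln(0.165919) = -1.796256
Step 4: correction = 0.00844455 * -1.796256 = -0.0152 V
E = 0.393 + -0.0152 = 0.3778 V

0.3778 V


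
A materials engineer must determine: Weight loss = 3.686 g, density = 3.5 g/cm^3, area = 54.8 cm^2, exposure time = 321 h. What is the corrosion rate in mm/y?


Apply the mm/y weight-loss relation: CR = 87600 * W / (D * A * T)
Numerator: 87600 * 3.686 = 322893.6
Denominator: 3.5 * 54.8 * 321 = 61567.8
CR = 322893.6 / 61567.8 = 5.2445 mm/y

5.2445 mm/y


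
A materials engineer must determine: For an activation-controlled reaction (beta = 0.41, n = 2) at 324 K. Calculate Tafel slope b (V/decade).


Apply the Tafel slope relation: b = 2.303*R*T/(beta*n*F)
Numerator: 2.303 * 8.314 * 324 = 6203.67
Denominator: 0.41 * 2 * 96485 = 79117.7
b = 6203.67 / 79117.7 = 0.0784 V/decade

0.0784 V/decade


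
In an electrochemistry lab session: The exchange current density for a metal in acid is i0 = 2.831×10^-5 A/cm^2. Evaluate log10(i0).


i0 = 2.831×10^-5 A/cm^2
log10(i0) = -4.548

-4.548


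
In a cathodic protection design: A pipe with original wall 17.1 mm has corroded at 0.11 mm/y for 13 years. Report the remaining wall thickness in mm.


Remaining wall = original − CR × time
t = 17.1 − 0.11*13 = 17.1 − 1.43 = 15.67 mm

15.67 mm


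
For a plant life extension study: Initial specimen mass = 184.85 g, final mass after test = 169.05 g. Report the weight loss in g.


Weight loss = initial − final
WL = 184.85 − 169.05 = 15.8 g

15.8 g


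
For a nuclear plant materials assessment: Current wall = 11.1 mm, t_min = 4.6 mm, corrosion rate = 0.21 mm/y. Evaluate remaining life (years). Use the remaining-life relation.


Apply the remaining-life relation: RL = (t_current − t_min) / CR
RL = (11.1 − 4.6) / 0.21 = 6.5 / 0.21 = 31.0 years

31.0 years


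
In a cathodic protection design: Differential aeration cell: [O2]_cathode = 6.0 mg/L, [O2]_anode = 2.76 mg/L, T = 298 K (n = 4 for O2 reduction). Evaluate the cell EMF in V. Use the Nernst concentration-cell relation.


Apply the Nernst concentration-cell relation: E = (RT/nF)*ln(C_cathode/C_anode)
RT/nF = 8.314*298/(4*96485) = 0.00641958 V
ln(6.0/2.76) = 0.77653
E = 0.00641958 * 0.77653 = 0.00498 V

0.00498 V


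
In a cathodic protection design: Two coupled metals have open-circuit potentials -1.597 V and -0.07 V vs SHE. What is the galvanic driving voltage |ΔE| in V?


Driving voltage is the absolute potential difference.
|ΔE| = |-1.597 − (-0.07)| = 1.527 V

1.527 V


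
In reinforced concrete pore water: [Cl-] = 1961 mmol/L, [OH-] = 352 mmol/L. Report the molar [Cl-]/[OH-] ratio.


Threshold parameter = [Cl-] / [OH-] (molar basis; both in mmol/L, so units cancel)
Ratio = 1961 / 352 = 5.57

5.57


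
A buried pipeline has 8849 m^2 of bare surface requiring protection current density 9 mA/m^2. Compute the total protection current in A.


I = area * current density, then convert mA → A (÷1000)
I = 8849 * 9 / 1000 = 79.64 A

79.64 A


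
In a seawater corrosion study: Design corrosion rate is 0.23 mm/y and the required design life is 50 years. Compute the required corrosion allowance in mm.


Corrosion allowance = CR × design life
CA = 0.23 * 50 = 11.5 mm

11.5 mm


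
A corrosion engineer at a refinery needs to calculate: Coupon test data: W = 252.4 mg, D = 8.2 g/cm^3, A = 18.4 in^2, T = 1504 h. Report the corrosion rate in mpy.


Apply the mpy weight-loss relation: CR = 534 * W / (D * A * T)
Numerator: 534 * 252.4 = 134781.6
Denominator: 8.2 * 18.4 * 1504 = 226923.52
CR = 134781.6 / 226923.52 = 0.59395 mpy

0.59395 mpy


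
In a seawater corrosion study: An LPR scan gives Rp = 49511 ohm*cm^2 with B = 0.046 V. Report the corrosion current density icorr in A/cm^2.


Apply the Stern-Geary relation: icorr = B / Rp
icorr = 0.046 / 49511 = 9.291×10^-7 A/cm^2

9.291×10^-7 A/cm^2


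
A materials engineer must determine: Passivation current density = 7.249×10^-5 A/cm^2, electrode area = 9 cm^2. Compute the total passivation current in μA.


I = i_pass * A, then convert A → μA (×10^6)
I = 7.249×10^-5 * 9 * 10^6 = 652.41 μA

652.41 μA


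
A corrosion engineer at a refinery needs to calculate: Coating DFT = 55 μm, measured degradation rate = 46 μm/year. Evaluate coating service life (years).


Service life = thickness / degradation rate
Life = 55 / 46 = 1.2 years

1.2 years


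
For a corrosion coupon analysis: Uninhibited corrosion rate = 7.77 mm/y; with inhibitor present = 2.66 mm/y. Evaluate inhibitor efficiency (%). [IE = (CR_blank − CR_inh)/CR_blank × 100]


Apply the inhibitor-efficiency definition: IE = (CR_blank − CR_inh)/CR_blank × 100
IE = (7.77 − 2.66) / 7.77 × 100
IE = 5.11 / 7.77 × 100 = 65.8 %

65.8 %


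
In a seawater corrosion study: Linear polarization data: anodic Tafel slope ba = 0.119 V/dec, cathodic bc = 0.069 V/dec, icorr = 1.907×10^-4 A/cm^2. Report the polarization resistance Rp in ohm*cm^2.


Apply the Stern-Geary equation: Rp = ba*bc / (2.303*icorr*(ba+bc))
ba*bc = 0.119*0.069 = 0.008211
ba+bc = 0.188; 2.303*icorr*(ba+bc) = 2.303*1.907×10^-4*0.188 = 8.2566235×10^-5
Rp = 0.008211 / 8.2566235×10^-5 = 99.4 ohm*cm^2

99.4 ohm*cm^2


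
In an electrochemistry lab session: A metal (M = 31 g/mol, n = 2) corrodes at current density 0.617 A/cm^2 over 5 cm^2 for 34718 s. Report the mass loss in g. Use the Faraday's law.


Apply Faraday's law: m = i*A*t*M / (n*F)
Total charge passed Q = i*A*t = 0.617*5*34718 = 107105.03 C
m = Q*M/(n*F) = 107105.03*31/(2*96485) = 17.206 g

17.206 g


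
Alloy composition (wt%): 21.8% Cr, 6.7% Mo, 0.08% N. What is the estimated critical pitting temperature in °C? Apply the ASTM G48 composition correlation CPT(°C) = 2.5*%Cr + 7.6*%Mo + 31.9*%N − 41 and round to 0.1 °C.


Apply the ASTM G48 empirical CPT estimate: CPT(°C) = 2.5*%Cr + 7.6*%Mo + 31.9*%N − 41
2.5*21.8 = 54.5; 7.6*6.7 = 50.92; 31.9*0.08 = 2.552
CPT = 54.5 + 50.92 + 2.552 − 41 = 66.972 °C
Rounded to 0.1 °C: CPT ≈ 67.0 °C

67.0 °C


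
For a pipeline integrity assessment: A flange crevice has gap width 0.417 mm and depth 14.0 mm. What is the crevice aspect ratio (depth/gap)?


Aspect ratio = depth / gap
Ratio = 14.0 / 0.417 = 33.6

33.6


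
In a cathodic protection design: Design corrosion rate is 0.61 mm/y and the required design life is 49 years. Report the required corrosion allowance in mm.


Corrosion allowance = CR × design life
CA = 0.61 * 49 = 29.89 mm

29.89 mm


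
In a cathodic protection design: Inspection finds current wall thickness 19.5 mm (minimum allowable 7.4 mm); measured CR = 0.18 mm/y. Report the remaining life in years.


Apply the remaining-life relation: RL = (t_current − t_min) / CR
RL = (19.5 − 7.4) / 0.18 = 12.1 / 0.18 = 67.2 years

67.2 years


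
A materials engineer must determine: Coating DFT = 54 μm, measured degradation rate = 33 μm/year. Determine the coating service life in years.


Service life = thickness / degradation rate
Life = 54 / 33 = 1.6 years

1.6 years


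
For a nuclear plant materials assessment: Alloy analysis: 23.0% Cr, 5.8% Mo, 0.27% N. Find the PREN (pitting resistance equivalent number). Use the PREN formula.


Apply the PREN formula: PREN = Cr + 3.3*Mo + 16*N
PREN = 23.0 + 3.3*5.8 + 16*0.27
PREN = 23.0 + 19.14 + 4.32 = 46.46

46.46


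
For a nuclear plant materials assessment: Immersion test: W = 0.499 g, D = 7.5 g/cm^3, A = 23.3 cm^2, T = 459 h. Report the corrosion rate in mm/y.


Apply the mm/y weight-loss relation: CR = 87600 * W / (D * A * T)
Numerator: 87600 * 0.499 = 43712.4
Denominator: 7.5 * 23.3 * 459 = 80210.25
CR = 43712.4 / 80210.25 = 0.545 mm/y

0.545 mm/y


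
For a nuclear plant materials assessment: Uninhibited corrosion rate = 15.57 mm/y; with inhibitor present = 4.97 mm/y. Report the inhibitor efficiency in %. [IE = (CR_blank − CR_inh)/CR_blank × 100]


Apply the inhibitor-efficiency definition: IE = (CR_blank − CR_inh)/CR_blank × 100
IE = (15.57 − 4.97) / 15.57 × 100
IE = 10.6 / 15.57 × 100 = 68.1 %

68.1 %


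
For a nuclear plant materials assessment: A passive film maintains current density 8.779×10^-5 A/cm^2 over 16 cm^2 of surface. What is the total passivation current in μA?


I = i_pass * A, then convert A → μA (×10^6)
I = 8.779×10^-5 * 16 * 10^6 = 1404.64 μA

1404.64 μA


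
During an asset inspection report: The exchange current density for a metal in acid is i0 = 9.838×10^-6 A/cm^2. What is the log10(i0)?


i0 = 9.838×10^-6 A/cm^2
log10(i0) = -5.007

-5.007


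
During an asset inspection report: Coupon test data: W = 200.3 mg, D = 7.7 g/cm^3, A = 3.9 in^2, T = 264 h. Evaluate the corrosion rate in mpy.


Apply the mpy weight-loss relation: CR = 534 * W / (D * A * T)
Numerator: 534 * 200.3 = 106960.2
Denominator: 7.7 * 3.9 * 264 = 7927.92
CR = 106960.2 / 7927.92 = 13.49158 mpy

13.49158 mpy


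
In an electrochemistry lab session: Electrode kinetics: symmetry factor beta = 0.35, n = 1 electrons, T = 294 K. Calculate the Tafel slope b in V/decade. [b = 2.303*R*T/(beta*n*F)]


Apply the Tafel slope relation: b = 2.303*R*T/(beta*n*F)
Numerator: 2.303 * 8.314 * 294 = 5629.26
Denominator: 0.35 * 1 * 96485 = 33769.75
b = 5629.26 / 33769.75 = 0.1667 V/decade

0.1667 V/decade


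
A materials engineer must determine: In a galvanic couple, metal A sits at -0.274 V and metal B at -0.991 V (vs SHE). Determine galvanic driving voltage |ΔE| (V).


Driving voltage is the absolute potential difference.
|ΔE| = |-0.274 − (-0.991)| = 0.717 V

0.717 V


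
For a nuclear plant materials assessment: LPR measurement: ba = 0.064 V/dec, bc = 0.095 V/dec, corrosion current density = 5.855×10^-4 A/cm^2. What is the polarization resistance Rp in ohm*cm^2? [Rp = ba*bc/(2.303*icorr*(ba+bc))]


Apply the Stern-Geary equation: Rp = ba*bc / (2.303*icorr*(ba+bc))
ba*bc = 0.064*0.095 = 0.00608
ba+bc = 0.159; 2.303*icorr*(ba+bc) = 2.303*5.855×10^-4*0.159 = 2.1439663×10^-4
Rp = 0.00608 / 2.1439663×10^-4 = 28.36 ohm*cm^2

28.36 ohm*cm^2


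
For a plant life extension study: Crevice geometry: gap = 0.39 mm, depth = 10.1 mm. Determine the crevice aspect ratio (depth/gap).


Aspect ratio = depth / gap
Ratio = 10.1 / 0.39 = 25.9

25.9


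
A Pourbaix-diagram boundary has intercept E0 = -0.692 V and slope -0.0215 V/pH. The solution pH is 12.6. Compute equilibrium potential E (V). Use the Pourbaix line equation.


Apply the Pourbaix line equation: E = E0 + slope*pH
E = -0.692 + (-0.0215)*12.6 = -0.692 + (-0.2709) = -0.9629 V
Rounded to 3 decimal places: E = -0.963 V

-0.963 V


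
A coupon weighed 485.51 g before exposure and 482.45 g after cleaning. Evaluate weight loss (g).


Weight loss = initial − final
WL = 485.51 − 482.45 = 3.06 g

3.06 g


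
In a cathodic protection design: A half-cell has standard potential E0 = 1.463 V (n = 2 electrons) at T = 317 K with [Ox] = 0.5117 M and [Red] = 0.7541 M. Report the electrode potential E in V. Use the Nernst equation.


Apply the Nernst equation: E = E0 + (RT/nF)*ln([Ox]/[Red])
Step 1: RT/nF = 8.314*317/(2*96485) = 0.01365776 V
Step 2: [Ox]/[Red] = 0.5117/0.7541 = 0.678557
Step 3: ln(0.678557) = -0.387787
Step 4: correction = 0.01365776 * -0.387787 = -0.0053 V
E = 1.463 + -0.0053 = 1.4577 V

1.4577 V


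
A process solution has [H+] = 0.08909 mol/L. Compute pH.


pH = −log10[H+]
pH = −log10(0.08909) = 1.05

1.05


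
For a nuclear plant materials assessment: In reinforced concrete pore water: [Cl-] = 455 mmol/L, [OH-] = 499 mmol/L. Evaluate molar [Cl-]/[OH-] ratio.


Threshold parameter = [Cl-] / [OH-] (molar basis; both in mmol/L, so units cancel)
Ratio = 455 / 499 = 0.91

0.91


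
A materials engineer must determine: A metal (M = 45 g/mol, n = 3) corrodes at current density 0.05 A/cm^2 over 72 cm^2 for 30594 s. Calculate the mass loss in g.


Apply Faraday's law: m = i*A*t*M / (n*F)
Total charge passed Q = i*A*t = 0.05*72*30594 = 110138.4 C
m = Q*M/(n*F) = 110138.4*45/(3*96485) = 17.123 g

17.123 g


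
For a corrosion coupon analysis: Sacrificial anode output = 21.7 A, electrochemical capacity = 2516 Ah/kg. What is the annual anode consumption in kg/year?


Annual consumption = current * hours per year / capacity
Rate = 21.7 * 8760 / 2516 = 75.6 kg/year

75.6 kg/year


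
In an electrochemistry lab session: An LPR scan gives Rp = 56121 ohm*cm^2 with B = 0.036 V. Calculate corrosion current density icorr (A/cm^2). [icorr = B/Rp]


Apply the Stern-Geary relation: icorr = B / Rp
icorr = 0.036 / 56121 = 6.415×10^-7 A/cm^2

6.415×10^-7 A/cm^2


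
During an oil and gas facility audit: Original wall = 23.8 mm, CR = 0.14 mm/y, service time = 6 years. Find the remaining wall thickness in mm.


Remaining wall = original − CR × time
t = 23.8 − 0.14*6 = 23.8 − 0.84 = 22.96 mm

22.96 mm


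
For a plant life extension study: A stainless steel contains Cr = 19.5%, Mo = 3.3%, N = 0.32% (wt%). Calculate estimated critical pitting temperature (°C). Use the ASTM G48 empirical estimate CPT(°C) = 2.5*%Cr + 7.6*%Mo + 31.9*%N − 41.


Apply the ASTM G48 empirical CPT estimate: CPT(°C) = 2.5*%Cr + 7.6*%Mo + 31.9*%N − 41
2.5*19.5 = 48.75; 7.6*3.3 = 25.08; 31.9*0.32 = 10.208
CPT = 48.75 + 25.08 + 10.208 − 41 = 43.038 °C
Rounded to 0.1 °C: CPT ≈ 43.0 °C

43.0 °C


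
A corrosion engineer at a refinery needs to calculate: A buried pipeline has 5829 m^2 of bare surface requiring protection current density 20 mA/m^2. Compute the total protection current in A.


I = area * current density, then convert mA → A (÷1000)
I = 5829 * 20 / 1000 = 116.58 A

116.58 A


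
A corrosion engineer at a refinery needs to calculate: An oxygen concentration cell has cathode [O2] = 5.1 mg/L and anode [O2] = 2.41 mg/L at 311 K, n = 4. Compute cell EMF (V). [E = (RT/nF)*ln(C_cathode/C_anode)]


Apply the Nernst concentration-cell relation: E = (RT/nF)*ln(C_cathode/C_anode)
RT/nF = 8.314*311/(4*96485) = 0.00669963 V
ln(5.1/2.41) = 0.74961
E = 0.00669963 * 0.74961 = 0.00502 V

0.00502 V


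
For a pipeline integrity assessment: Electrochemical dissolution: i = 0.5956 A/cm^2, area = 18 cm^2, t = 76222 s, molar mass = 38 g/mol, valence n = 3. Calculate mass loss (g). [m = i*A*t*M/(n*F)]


Apply Faraday's law: m = i*A*t*M / (n*F)
Total charge passed Q = i*A*t = 0.5956*18*76222 = 817160.8176 C
m = Q*M/(n*F) = 817160.8176*38/(3*96485) = 107.27785 g

107.27785 g


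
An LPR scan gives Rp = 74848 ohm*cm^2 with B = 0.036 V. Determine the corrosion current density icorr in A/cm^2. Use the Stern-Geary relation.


Apply the Stern-Geary relation: icorr = B / Rp
icorr = 0.036 / 74848 = 4.81×10^-7 A/cm^2

4.81×10^-7 A/cm^2


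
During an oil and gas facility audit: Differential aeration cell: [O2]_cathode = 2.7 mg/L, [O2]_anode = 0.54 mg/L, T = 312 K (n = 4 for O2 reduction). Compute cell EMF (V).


Apply the Nernst concentration-cell relation: E = (RT/nF)*ln(C_cathode/C_anode)
RT/nF = 8.314*312/(4*96485) = 0.00672117 V
ln(2.7/0.54) = 1.60944
E = 0.00672117 * 1.60944 = 0.01082 V

0.01082 V


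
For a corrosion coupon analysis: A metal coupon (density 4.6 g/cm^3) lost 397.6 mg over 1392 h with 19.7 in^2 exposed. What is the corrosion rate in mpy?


Apply the mpy weight-loss relation: CR = 534 * W / (D * A * T)
Numerator: 534 * 397.6 = 212318.4
Denominator: 4.6 * 19.7 * 1392 = 126143.04
CR = 212318.4 / 126143.04 = 1.6832 mpy

1.6832 mpy


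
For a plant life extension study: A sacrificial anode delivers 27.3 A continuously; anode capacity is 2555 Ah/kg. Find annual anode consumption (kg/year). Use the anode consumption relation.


Annual consumption = current * hours per year / capacity
Rate = 27.3 * 8760 / 2555 = 93.6 kg/year

93.6 kg/year


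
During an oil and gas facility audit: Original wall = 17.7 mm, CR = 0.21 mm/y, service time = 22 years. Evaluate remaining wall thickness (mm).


Remaining wall = original − CR × time
t = 17.7 − 0.21*22 = 17.7 − 4.62 = 13.08 mm

13.08 mm


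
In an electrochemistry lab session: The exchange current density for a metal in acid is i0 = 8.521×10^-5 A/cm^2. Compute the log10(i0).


i0 = 8.521×10^-5 A/cm^2
log10(i0) = -4.07

-4.07


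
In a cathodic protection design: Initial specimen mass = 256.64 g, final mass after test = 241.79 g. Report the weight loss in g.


Weight loss = initial − final
WL = 256.64 − 241.79 = 14.85 g

14.85 g
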